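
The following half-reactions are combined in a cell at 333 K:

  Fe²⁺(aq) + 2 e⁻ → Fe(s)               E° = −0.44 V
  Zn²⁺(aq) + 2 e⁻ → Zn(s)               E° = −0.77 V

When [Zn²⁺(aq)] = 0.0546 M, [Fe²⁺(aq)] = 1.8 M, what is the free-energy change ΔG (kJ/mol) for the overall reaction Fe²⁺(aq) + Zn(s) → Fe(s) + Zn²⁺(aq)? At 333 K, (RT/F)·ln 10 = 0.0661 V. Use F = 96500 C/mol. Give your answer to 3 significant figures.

−73.4 kJ/mol

The standard cell potential is −0.44 − (−0.77) = +0.33 V, with n = 2 electrons in the balanced equation.
Here Q = [Zn²⁺(aq)] / [Fe²⁺(aq)] = 0.0303 (log Q = −1.518), giving E = +0.33 − (0.0661/2)·(−1.518) = +0.3802 V.
ΔG = −nFE = −(2)(96500)(+0.3802) J/mol = −73.4 kJ/mol.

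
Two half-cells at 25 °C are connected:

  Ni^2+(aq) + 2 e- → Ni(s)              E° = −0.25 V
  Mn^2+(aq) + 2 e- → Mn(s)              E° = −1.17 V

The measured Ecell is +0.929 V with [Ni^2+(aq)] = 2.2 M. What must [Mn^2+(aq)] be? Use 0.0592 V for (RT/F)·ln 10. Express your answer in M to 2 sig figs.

With Ni²⁺/Ni at the cathode and Mn²⁺/Mn at the anode, E°cell = −0.25 − (−1.17) = +0.92 V (n = 2).
From the Nernst equation, log Q = n(E° − E)/0.0592 = 2·(+0.92 − (+0.929))/0.0592 = −0.304.
The balanced reaction is Ni^2+(aq) + Mn(s) → Ni(s) + Mn^2+(aq), so Q = [Mn^2+(aq)] / [Ni^2+(aq)].
Solving for the unknown gives log [Mn^2+(aq)] = 0.038, so [Mn^2+(aq)] ≈ 1.1 M.

1.1 M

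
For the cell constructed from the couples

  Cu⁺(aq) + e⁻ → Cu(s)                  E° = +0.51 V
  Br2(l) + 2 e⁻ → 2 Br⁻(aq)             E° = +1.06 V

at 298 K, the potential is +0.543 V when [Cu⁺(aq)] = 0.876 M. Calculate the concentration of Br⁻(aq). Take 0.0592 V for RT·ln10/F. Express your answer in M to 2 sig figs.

Br₂/Br⁻ is the cathode (higher E°); E°cell = +1.06 − (+0.51) = +0.55 V with n = 2.
Since E = E° − (0.0592/n)·log Q, log Q = n(E° − E)/0.0592 = 0.236.
For Br2(l) + 2 Cu(s) → 2 Br⁻(aq) + 2 Cu⁺(aq), the reaction quotient is Q = [Br⁻(aq)]^2·[Cu⁺(aq)]^2.
Isolating [Br⁻(aq)] in Q = 10^{0.236} yields log [Br⁻(aq)] = 0.175, i.e. 1.5 M.

1.5 M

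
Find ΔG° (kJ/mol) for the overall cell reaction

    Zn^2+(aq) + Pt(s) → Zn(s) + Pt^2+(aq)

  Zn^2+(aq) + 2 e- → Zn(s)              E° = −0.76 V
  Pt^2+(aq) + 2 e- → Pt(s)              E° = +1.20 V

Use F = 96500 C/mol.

In the reaction as written Zn^2+(aq) is reduced, so the Zn²⁺/Zn couple is the cathode and Pt²⁺/Pt is the anode.
E°cell = −0.76 − (+1.20) = −1.96 V; balancing electrons gives n = 2.
ΔG° = −nFE°cell = −(2)(96500)(−1.96) J/mol = +378 kJ/mol.

+378 kJ/mol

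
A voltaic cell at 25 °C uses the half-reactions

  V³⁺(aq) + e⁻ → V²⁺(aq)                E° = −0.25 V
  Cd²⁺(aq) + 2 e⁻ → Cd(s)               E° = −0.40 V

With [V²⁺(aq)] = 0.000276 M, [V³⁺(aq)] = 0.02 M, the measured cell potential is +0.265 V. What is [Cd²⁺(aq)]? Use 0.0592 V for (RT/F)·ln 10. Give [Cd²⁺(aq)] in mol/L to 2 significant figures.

0.68 M

V³⁺/V²⁺ is the cathode (higher E°); E°cell = −0.25 − (−0.40) = +0.15 V with n = 2.
Since E = E° − (0.0592/n)·log Q, log Q = n(E° − E)/0.0592 = −3.885.
Balancing electrons gives 2 V³⁺(aq) + Cd(s) → 2 V²⁺(aq) + Cd²⁺(aq); thus Q = ([V²⁺(aq)]^2·[Cd²⁺(aq)]) / [V³⁺(aq)]^2.
Solving for the unknown gives log [Cd²⁺(aq)] = −0.165, so [Cd²⁺(aq)] ≈ 0.68 M.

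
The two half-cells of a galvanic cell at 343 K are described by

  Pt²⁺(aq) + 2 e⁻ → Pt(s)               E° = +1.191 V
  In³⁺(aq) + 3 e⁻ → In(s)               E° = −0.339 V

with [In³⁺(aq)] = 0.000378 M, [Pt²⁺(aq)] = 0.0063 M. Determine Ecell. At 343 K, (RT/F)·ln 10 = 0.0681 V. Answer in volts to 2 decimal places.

Since E°(Pt²⁺/Pt) > E°(In³⁺/In), Pt²⁺/Pt serves as the cathode.
E°cell = E°cat − E°an = +1.191 − (−0.339) = +1.530 V; n = 6.
Balancing gives 3 Pt²⁺(aq) + 2 In(s) → 3 Pt(s) + 2 In³⁺(aq); hence Q = [In³⁺(aq)]^2 / [Pt²⁺(aq)]^3 = 0.571 (log Q = −0.243).
E = E° − (0.0681/n)·log Q = +1.530 − (0.0681/6)(−0.243) = +1.53 V.

+1.53 V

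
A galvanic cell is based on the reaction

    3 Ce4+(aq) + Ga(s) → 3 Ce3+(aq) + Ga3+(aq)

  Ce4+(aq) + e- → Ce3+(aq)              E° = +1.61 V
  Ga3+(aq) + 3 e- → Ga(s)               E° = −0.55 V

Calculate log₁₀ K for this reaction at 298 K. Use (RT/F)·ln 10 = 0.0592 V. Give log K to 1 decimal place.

log K = 109.5

The Ce⁴⁺/Ce³⁺ couple is reduced (cathode); E°cell = +1.61 − (−0.55) = +2.16 V with n = 3.
At equilibrium E = 0, so log K = nE°cell / 0.0592 = (3)(+2.16) / 0.0592 = 109.5.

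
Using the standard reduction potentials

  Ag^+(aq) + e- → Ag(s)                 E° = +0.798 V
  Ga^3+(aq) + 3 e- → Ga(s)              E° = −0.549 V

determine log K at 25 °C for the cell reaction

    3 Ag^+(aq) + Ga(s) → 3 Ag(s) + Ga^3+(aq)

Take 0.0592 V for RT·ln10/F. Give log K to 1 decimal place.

log K = 68.3

The Ag⁺/Ag couple is reduced (cathode); E°cell = +0.798 − (−0.549) = +1.347 V with n = 3.
At equilibrium E = 0, so log K = nE°cell / 0.0592 = (3)(+1.347) / 0.0592 = 68.3.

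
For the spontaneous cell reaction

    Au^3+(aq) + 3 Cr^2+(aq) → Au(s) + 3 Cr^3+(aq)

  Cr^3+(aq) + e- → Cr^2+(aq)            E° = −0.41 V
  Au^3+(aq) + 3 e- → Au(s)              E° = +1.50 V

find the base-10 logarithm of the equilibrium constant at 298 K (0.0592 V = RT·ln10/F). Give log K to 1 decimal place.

The Au³⁺/Au couple is reduced (cathode); E°cell = +1.50 − (−0.41) = +1.91 V with n = 3.
At equilibrium E = 0, so log K = nE°cell / 0.0592 = (3)(+1.91) / 0.0592 = 96.8.

log K = 96.8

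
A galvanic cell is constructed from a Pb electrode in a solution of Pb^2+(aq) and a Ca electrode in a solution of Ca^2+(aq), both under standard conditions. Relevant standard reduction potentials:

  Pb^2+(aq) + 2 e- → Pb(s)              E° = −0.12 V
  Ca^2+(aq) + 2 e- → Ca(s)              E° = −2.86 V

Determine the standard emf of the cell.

+2.74 V

The Pb²⁺/Pb couple has the higher E°, so Pb ion is reduced (cathode) and Ca is oxidized (anode).
E°cell = E°(cathode) − E°(anode) = −0.12 − (−2.86) = +2.74 V.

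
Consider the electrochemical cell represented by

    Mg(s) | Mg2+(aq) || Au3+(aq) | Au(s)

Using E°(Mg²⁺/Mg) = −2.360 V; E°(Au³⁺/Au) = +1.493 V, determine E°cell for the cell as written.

+3.853 V

By convention the left-hand electrode in cell notation is the anode (oxidation) and the right-hand electrode is the cathode (reduction).
E°cell = E°(right) − E°(left) = +1.493 − (−2.360) = +3.853 V.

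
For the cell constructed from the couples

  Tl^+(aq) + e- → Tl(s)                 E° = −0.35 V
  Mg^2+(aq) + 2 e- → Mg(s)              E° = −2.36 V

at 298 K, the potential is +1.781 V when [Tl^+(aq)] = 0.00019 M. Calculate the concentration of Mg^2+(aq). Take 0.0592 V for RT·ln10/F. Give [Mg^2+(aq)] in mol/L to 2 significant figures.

2.0 M

With Tl⁺/Tl at the cathode and Mg²⁺/Mg at the anode, E°cell = −0.35 − (−2.36) = +2.01 V (n = 2).
Since E = E° − (0.0592/n)·log Q, log Q = n(E° − E)/0.0592 = 7.736.
The balanced reaction is 2 Tl^+(aq) + Mg(s) → 2 Tl(s) + Mg^2+(aq), so Q = [Mg^2+(aq)] / [Tl^+(aq)]^2.
Substituting the known concentrations and solving, log [Mg^2+(aq)] = 0.294 and [Mg^2+(aq)] = 2.0 M.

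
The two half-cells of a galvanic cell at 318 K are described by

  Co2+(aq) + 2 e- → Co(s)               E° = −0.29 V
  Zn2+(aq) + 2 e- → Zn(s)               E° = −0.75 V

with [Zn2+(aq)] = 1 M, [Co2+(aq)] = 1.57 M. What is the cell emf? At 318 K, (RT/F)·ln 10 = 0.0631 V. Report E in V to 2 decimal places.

+0.47 V

The Co²⁺/Co couple has the more positive E°, so it is the cathode; Zn²⁺/Zn is the anode.
The standard potential is −0.29 − (−0.75) = +0.46 V and the balanced reaction transfers n = 2 electrons.
Balancing gives Co2+(aq) + Zn(s) → Co(s) + Zn2+(aq); hence Q = [Zn2+(aq)] / [Co2+(aq)] = 0.637 (log Q = −0.196).
By the Nernst equation, E = +0.46 − (0.0631/2)·(−0.196) = +0.47 V.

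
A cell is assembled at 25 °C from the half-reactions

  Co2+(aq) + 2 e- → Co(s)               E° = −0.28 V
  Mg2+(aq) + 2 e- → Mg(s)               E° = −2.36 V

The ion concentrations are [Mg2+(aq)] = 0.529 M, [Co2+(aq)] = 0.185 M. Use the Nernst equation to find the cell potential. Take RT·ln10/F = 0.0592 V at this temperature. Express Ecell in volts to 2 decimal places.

The Co²⁺/Co couple has the more positive E°, so it is the cathode; Mg²⁺/Mg is the anode.
The standard potential is −0.28 − (−2.36) = +2.08 V and the balanced reaction transfers n = 2 electrons.
Balancing gives Co2+(aq) + Mg(s) → Co(s) + Mg2+(aq); hence Q = [Mg2+(aq)] / [Co2+(aq)] = 2.86 (log Q = 0.456).
E = E° − (0.0592/n)·log Q = +2.08 − (0.0592/2)(0.456) = +2.07 V.

+2.07 V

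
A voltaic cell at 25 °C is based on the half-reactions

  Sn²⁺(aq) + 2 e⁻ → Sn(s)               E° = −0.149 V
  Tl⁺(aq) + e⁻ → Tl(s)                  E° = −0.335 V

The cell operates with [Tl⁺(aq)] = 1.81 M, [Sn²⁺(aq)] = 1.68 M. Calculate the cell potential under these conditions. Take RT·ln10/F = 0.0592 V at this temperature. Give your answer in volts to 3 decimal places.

+0.177 V

Sn²⁺/Sn is reduced (cathode, E° = −0.149 V) and Tl⁺/Tl is oxidized (anode).
The standard potential is −0.149 − (−0.335) = +0.186 V and the balanced reaction transfers n = 2 electrons.
The balanced reaction is Sn²⁺(aq) + 2 Tl(s) → Sn(s) + 2 Tl⁺(aq), so Q = [Tl⁺(aq)]^2 / [Sn²⁺(aq)] = 1.95 and log Q = 0.290.
Applying E = E° − (RT ln10/nF)·log Q gives +0.186 − (0.0592/2)(0.290) = +0.177 V.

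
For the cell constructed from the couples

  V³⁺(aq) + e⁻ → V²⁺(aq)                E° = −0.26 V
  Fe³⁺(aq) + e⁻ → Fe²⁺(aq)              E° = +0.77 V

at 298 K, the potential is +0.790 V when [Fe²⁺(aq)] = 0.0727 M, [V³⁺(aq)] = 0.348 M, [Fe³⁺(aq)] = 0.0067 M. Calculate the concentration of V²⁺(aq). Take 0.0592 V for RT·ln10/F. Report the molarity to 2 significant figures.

0.00033 M

Fe³⁺/Fe²⁺ is the cathode (higher E°); E°cell = +0.77 − (−0.26) = +1.03 V with n = 1.
Rearranging E = E° − (0.0592/n)·log Q gives log Q = 1(+1.03 − (+0.790))/0.0592 = 4.054.
For Fe³⁺(aq) + V²⁺(aq) → Fe²⁺(aq) + V³⁺(aq), the reaction quotient is Q = ([Fe²⁺(aq)]·[V³⁺(aq)]) / ([Fe³⁺(aq)]·[V²⁺(aq)]).
Isolating [V²⁺(aq)] in Q = 10^{4.054} yields log [V²⁺(aq)] = −3.477, i.e. 0.00033 M.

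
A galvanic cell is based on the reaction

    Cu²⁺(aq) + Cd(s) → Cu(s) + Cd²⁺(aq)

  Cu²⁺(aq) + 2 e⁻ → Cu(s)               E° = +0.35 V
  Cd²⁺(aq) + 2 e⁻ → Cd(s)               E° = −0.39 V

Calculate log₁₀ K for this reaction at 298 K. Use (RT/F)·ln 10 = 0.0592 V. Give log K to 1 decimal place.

The Cu²⁺/Cu couple is reduced (cathode); E°cell = +0.35 − (−0.39) = +0.74 V with n = 2.
At equilibrium E = 0, so log K = nE°cell / 0.0592 = (2)(+0.74) / 0.0592 = 25.0.

log K = 25.0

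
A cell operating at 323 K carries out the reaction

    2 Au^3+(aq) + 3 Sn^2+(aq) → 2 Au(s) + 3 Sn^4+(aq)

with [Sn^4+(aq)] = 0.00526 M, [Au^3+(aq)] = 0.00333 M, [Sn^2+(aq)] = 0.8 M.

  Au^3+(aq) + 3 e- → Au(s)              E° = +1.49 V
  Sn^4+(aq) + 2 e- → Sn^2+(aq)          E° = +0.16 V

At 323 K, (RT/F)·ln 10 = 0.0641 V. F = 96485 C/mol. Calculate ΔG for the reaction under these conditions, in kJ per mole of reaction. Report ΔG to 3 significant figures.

−780 kJ/mol

E°cell = +1.49 − (+0.16) = +1.33 V; the balanced reaction transfers n = 6 electrons.
Q = [Sn^4+(aq)]^3 / ([Au^3+(aq)]^2·[Sn^2+(aq)]^3) = 0.0256, so log Q = −1.591 and E = +1.33 − (0.0641/6)(−1.591) = +1.3470 V.
ΔG = −nFE = −(6)(96485)(+1.3470) J/mol = −780 kJ/mol.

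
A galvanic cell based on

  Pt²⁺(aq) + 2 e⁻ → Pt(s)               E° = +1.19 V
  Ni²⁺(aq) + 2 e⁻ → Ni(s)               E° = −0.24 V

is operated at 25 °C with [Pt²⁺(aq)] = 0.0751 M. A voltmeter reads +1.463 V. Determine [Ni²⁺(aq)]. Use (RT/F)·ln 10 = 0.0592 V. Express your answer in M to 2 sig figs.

The Pt²⁺/Pt couple has the larger reduction potential, so it is the cathode: E°cell = +1.19 − (−0.24) = +1.43 V and n = 2.
Rearranging E = E° − (0.0592/n)·log Q gives log Q = 2(+1.43 − (+1.463))/0.0592 = −1.115.
For Pt²⁺(aq) + Ni(s) → Pt(s) + Ni²⁺(aq), the reaction quotient is Q = [Ni²⁺(aq)] / [Pt²⁺(aq)].
Substituting the known concentrations and solving, log [Ni²⁺(aq)] = −2.239 and [Ni²⁺(aq)] = 0.0058 M.

0.0058 M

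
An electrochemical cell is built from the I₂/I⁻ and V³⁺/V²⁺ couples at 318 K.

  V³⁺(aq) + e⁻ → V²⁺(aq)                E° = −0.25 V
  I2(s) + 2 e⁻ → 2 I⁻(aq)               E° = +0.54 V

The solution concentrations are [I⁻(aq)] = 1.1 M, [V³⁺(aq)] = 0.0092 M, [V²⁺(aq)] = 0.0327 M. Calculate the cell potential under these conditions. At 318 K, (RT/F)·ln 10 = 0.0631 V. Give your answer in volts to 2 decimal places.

The I₂/I⁻ couple has the more positive E°, so it is the cathode; V³⁺/V²⁺ is the anode.
The standard potential is +0.54 − (−0.25) = +0.79 V and the balanced reaction transfers n = 2 electrons.
For the overall reaction I2(s) + 2 V²⁺(aq) → 2 I⁻(aq) + 2 V³⁺(aq), Q = ([I⁻(aq)]^2·[V³⁺(aq)]^2) / [V²⁺(aq)]^2 = 0.0958, giving log Q = −1.019.
E = E° − (0.0631/n)·log Q = +0.79 − (0.0631/2)(−1.019) = +0.82 V.

+0.82 V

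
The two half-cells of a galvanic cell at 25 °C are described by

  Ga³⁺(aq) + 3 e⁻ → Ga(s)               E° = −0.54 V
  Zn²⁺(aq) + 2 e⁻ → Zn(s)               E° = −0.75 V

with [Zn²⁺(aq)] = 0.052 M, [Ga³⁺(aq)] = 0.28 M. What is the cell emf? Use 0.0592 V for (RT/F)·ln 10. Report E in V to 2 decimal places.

+0.24 V

Ga³⁺/Ga is reduced (cathode, E° = −0.54 V) and Zn²⁺/Zn is oxidized (anode).
E°cell = −0.54 − (−0.75) = +0.21 V, with n = 6 electrons transferred.
For the overall reaction 2 Ga³⁺(aq) + 3 Zn(s) → 2 Ga(s) + 3 Zn²⁺(aq), Q = [Zn²⁺(aq)]^3 / [Ga³⁺(aq)]^2 = 0.00179, giving log Q = −2.746.
E = E° − (0.0592/n)·log Q = +0.21 − (0.0592/6)(−2.746) = +0.24 V.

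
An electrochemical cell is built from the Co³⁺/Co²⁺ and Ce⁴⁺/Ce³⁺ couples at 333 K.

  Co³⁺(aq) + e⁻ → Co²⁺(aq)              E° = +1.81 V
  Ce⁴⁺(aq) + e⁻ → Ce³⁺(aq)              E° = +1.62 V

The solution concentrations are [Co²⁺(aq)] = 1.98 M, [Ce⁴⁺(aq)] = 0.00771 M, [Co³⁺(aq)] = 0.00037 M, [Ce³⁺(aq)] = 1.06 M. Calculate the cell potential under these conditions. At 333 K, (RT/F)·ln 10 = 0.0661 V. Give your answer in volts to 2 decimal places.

+0.08 V

The Co³⁺/Co²⁺ couple has the more positive E°, so it is the cathode; Ce⁴⁺/Ce³⁺ is the anode.
The standard potential is +1.81 − (+1.62) = +0.19 V and the balanced reaction transfers n = 1 electron.
For the overall reaction Co³⁺(aq) + Ce³⁺(aq) → Co²⁺(aq) + Ce⁴⁺(aq), Q = ([Co²⁺(aq)]·[Ce⁴⁺(aq)]) / ([Co³⁺(aq)]·[Ce³⁺(aq)]) = 38.9, giving log Q = 1.590.
Applying E = E° − (RT ln10/nF)·log Q gives +0.19 − (0.0661/1)(1.590) = +0.08 V.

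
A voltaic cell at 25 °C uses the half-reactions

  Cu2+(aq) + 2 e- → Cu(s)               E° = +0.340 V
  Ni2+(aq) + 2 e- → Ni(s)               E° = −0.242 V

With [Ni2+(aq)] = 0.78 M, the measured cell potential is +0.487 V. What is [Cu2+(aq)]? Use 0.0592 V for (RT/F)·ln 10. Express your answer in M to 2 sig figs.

Cu²⁺/Cu is the cathode (higher E°); E°cell = +0.340 − (−0.242) = +0.582 V with n = 2.
Since E = E° − (0.0592/n)·log Q, log Q = n(E° − E)/0.0592 = 3.209.
The balanced reaction is Cu2+(aq) + Ni(s) → Cu(s) + Ni2+(aq), so Q = [Ni2+(aq)] / [Cu2+(aq)].
Substituting the known concentrations and solving, log [Cu2+(aq)] = −3.317 and [Cu2+(aq)] = 0.00048 M.

0.00048 M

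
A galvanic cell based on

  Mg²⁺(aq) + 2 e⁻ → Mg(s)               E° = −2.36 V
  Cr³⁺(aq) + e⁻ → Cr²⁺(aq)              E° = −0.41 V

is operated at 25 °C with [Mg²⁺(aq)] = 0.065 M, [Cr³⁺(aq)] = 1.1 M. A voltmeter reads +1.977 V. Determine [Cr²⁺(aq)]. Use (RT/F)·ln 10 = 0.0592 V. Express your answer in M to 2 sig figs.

Cr³⁺/Cr²⁺ is the cathode (higher E°); E°cell = −0.41 − (−2.36) = +1.95 V with n = 2.
From the Nernst equation, log Q = n(E° − E)/0.0592 = 2·(+1.95 − (+1.977))/0.0592 = −0.912.
Balancing electrons gives 2 Cr³⁺(aq) + Mg(s) → 2 Cr²⁺(aq) + Mg²⁺(aq); thus Q = ([Cr²⁺(aq)]^2·[Mg²⁺(aq)]) / [Cr³⁺(aq)]^2.
Isolating [Cr²⁺(aq)] in Q = 10^{−0.912} yields log [Cr²⁺(aq)] = 0.179, i.e. 1.5 M.

1.5 M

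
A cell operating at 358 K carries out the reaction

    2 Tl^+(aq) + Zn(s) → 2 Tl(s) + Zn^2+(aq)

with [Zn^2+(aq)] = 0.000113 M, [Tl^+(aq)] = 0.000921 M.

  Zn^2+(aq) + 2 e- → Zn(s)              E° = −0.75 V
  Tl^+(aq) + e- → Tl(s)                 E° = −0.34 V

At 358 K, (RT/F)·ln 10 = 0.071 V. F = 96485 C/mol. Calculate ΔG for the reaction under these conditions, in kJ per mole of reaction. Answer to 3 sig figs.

The standard cell potential is −0.34 − (−0.75) = +0.41 V, with n = 2 electrons in the balanced equation.
Here Q = [Zn^2+(aq)] / [Tl^+(aq)]^2 = 133 (log Q = 2.125), giving E = +0.41 − (0.071/2)·(2.125) = +0.3346 V.
Then ΔG = −nFE = −2 × 96485 × +0.3346 J/mol = −64.6 kJ/mol.

−64.6 kJ/mol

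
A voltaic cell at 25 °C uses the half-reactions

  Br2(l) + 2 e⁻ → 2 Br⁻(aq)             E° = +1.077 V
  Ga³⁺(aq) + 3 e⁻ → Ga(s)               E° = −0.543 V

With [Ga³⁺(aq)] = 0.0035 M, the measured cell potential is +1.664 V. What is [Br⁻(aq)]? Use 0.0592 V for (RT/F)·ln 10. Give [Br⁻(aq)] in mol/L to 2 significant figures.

1.2 M

Br₂/Br⁻ is the cathode (higher E°); E°cell = +1.077 − (−0.543) = +1.620 V with n = 6.
Since E = E° − (0.0592/n)·log Q, log Q = n(E° − E)/0.0592 = −4.459.
Balancing electrons gives 3 Br2(l) + 2 Ga(s) → 6 Br⁻(aq) + 2 Ga³⁺(aq); thus Q = [Br⁻(aq)]^6·[Ga³⁺(aq)]^2.
Isolating [Br⁻(aq)] in Q = 10^{−4.459} yields log [Br⁻(aq)] = 0.075, i.e. 1.2 M.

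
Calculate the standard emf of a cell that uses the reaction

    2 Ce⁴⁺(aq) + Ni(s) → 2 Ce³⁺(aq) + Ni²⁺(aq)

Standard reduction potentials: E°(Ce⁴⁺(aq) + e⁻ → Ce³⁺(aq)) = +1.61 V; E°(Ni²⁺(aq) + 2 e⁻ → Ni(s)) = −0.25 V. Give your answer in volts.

Ce⁴⁺(aq) gains electrons, so the Ce⁴⁺/Ce³⁺ couple is the cathode; the Ni²⁺/Ni couple is the anode.
E°cell = E°(cathode) − E°(anode) = +1.61 − (−0.25) = +1.86 V.
The positive value indicates the reaction is spontaneous as written.

+1.86 V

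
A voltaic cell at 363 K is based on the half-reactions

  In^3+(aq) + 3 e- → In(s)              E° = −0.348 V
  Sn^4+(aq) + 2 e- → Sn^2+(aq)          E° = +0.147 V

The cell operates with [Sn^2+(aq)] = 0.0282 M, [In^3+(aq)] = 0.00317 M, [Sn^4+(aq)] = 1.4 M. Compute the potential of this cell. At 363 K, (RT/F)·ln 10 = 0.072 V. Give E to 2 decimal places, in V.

+0.62 V

Sn⁴⁺/Sn²⁺ is reduced (cathode, E° = +0.147 V) and In³⁺/In is oxidized (anode).
E°cell = +0.147 − (−0.348) = +0.495 V, with n = 6 electrons transferred.
Balancing gives 3 Sn^4+(aq) + 2 In(s) → 3 Sn^2+(aq) + 2 In^3+(aq); hence Q = ([Sn^2+(aq)]^3·[In^3+(aq)]^2) / [Sn^4+(aq)]^3 = 8.21×10^−11 (log Q = −10.086).
E = E° − (0.072/n)·log Q = +0.495 − (0.072/6)(−10.086) = +0.62 V.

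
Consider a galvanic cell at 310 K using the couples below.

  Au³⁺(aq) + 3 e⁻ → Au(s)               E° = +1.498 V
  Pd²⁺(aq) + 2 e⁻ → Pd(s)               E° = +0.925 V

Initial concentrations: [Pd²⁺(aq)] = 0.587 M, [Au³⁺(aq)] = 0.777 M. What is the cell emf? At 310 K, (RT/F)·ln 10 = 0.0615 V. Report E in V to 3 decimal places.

+0.578 V

Since E°(Au³⁺/Au) > E°(Pd²⁺/Pd), Au³⁺/Au serves as the cathode.
E°cell = E°cat − E°an = +1.498 − (+0.925) = +0.573 V; n = 6.
For the overall reaction 2 Au³⁺(aq) + 3 Pd(s) → 2 Au(s) + 3 Pd²⁺(aq), Q = [Pd²⁺(aq)]^3 / [Au³⁺(aq)]^2 = 0.335, giving log Q = −0.475.
E = E° − (0.0615/n)·log Q = +0.573 − (0.0615/6)(−0.475) = +0.578 V.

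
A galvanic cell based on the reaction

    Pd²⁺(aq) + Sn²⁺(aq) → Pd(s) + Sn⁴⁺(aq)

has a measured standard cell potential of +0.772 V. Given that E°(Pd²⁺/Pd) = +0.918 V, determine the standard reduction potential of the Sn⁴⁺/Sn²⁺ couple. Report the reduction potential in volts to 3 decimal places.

In the reaction as written the Pd²⁺/Pd couple is reduced (cathode) and Sn⁴⁺/Sn²⁺ is oxidized (anode), so E°cell = E°(Pd²⁺/Pd) − E°(Sn⁴⁺/Sn²⁺).
E°(Sn⁴⁺/Sn²⁺) = E°(cathode) − E°cell = +0.918 − (+0.772) = +0.146 V.

+0.146 V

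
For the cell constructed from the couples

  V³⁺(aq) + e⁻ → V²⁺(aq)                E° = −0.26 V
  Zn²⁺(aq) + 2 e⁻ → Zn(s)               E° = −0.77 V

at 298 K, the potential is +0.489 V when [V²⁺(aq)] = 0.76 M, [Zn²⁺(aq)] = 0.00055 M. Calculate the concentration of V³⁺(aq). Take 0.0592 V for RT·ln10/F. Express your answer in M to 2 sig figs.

With V³⁺/V²⁺ at the cathode and Zn²⁺/Zn at the anode, E°cell = −0.26 − (−0.77) = +0.51 V (n = 2).
Since E = E° − (0.0592/n)·log Q, log Q = n(E° − E)/0.0592 = 0.709.
For 2 V³⁺(aq) + Zn(s) → 2 V²⁺(aq) + Zn²⁺(aq), the reaction quotient is Q = ([V²⁺(aq)]^2·[Zn²⁺(aq)]) / [V³⁺(aq)]^2.
Isolating [V³⁺(aq)] in Q = 10^{0.709} yields log [V³⁺(aq)] = −2.104, i.e. 0.0079 M.

0.0079 M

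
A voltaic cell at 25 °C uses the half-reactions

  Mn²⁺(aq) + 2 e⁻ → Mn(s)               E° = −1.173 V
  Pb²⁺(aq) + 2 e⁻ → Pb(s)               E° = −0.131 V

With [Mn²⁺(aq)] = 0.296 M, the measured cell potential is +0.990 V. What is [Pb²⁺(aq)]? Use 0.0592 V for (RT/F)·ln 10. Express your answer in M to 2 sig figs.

0.0052 M

With Pb²⁺/Pb at the cathode and Mn²⁺/Mn at the anode, E°cell = −0.131 − (−1.173) = +1.042 V (n = 2).
Rearranging E = E° − (0.0592/n)·log Q gives log Q = 2(+1.042 − (+0.990))/0.0592 = 1.757.
Balancing electrons gives Pb²⁺(aq) + Mn(s) → Pb(s) + Mn²⁺(aq); thus Q = [Mn²⁺(aq)] / [Pb²⁺(aq)].
Substituting the known concentrations and solving, log [Pb²⁺(aq)] = −2.286 and [Pb²⁺(aq)] = 0.0052 M.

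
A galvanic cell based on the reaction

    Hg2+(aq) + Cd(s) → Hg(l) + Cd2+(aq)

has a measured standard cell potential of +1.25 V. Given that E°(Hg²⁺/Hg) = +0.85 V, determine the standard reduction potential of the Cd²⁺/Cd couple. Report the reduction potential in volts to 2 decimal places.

In the reaction as written the Hg²⁺/Hg couple is reduced (cathode) and Cd²⁺/Cd is oxidized (anode), so E°cell = E°(Hg²⁺/Hg) − E°(Cd²⁺/Cd).
E°(Cd²⁺/Cd) = E°(cathode) − E°cell = +0.85 − (+1.25) = −0.40 V.

−0.40 V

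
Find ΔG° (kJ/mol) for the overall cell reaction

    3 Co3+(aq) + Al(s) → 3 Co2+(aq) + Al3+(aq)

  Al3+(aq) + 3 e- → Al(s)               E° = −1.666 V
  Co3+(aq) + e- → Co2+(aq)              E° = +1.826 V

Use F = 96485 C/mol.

In the reaction as written Co3+(aq) is reduced, so the Co³⁺/Co²⁺ couple is the cathode and Al³⁺/Al is the anode.
E°cell = +1.826 − (−1.666) = +3.492 V; balancing electrons gives n = 3.
ΔG° = −nFE°cell = −(3)(96485)(+3.492) J/mol = −1011 kJ/mol.

−1011 kJ/mol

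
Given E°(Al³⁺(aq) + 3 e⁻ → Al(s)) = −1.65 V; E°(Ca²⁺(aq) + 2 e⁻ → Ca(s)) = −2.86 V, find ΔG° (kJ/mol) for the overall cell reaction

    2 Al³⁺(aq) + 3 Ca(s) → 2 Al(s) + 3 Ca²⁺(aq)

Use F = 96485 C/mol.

−700 kJ/mol

In the reaction as written Al³⁺(aq) is reduced, so the Al³⁺/Al couple is the cathode and Ca²⁺/Ca is the anode.
E°cell = −1.65 − (−2.86) = +1.21 V; balancing electrons gives n = 6.
ΔG° = −nFE°cell = −(6)(96485)(+1.21) J/mol = −700 kJ/mol.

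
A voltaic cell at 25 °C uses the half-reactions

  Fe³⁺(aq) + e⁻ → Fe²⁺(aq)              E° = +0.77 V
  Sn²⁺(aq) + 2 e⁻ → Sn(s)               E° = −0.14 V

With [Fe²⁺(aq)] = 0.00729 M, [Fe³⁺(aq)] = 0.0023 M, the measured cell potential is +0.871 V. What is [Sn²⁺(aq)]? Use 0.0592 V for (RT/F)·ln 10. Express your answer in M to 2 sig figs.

2.1 M

Fe³⁺/Fe²⁺ is the cathode (higher E°); E°cell = +0.77 − (−0.14) = +0.91 V with n = 2.
Since E = E° − (0.0592/n)·log Q, log Q = n(E° − E)/0.0592 = 1.318.
Balancing electrons gives 2 Fe³⁺(aq) + Sn(s) → 2 Fe²⁺(aq) + Sn²⁺(aq); thus Q = ([Fe²⁺(aq)]^2·[Sn²⁺(aq)]) / [Fe³⁺(aq)]^2.
Solving for the unknown gives log [Sn²⁺(aq)] = 0.316, so [Sn²⁺(aq)] ≈ 2.1 M.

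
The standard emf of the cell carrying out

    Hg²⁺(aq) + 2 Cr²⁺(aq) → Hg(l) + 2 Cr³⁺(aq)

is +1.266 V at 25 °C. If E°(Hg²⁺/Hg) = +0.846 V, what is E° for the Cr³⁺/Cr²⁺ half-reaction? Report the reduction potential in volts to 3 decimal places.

In the reaction as written the Hg²⁺/Hg couple is reduced (cathode) and Cr³⁺/Cr²⁺ is oxidized (anode), so E°cell = E°(Hg²⁺/Hg) − E°(Cr³⁺/Cr²⁺).
E°(Cr³⁺/Cr²⁺) = E°(cathode) − E°cell = +0.846 − (+1.266) = −0.420 V.

−0.420 V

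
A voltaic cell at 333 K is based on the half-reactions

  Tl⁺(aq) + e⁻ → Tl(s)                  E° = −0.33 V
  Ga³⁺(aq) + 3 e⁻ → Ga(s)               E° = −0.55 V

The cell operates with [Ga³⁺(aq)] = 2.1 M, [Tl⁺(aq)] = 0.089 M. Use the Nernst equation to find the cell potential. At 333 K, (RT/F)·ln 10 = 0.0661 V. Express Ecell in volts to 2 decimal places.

Since E°(Tl⁺/Tl) > E°(Ga³⁺/Ga), Tl⁺/Tl serves as the cathode.
E°cell = −0.33 − (−0.55) = +0.22 V, with n = 3 electrons transferred.
Balancing gives 3 Tl⁺(aq) + Ga(s) → 3 Tl(s) + Ga³⁺(aq); hence Q = [Ga³⁺(aq)] / [Tl⁺(aq)]^3 = 2.98×10^3 (log Q = 3.474).
E = E° − (0.0661/n)·log Q = +0.22 − (0.0661/3)(3.474) = +0.14 V.

+0.14 V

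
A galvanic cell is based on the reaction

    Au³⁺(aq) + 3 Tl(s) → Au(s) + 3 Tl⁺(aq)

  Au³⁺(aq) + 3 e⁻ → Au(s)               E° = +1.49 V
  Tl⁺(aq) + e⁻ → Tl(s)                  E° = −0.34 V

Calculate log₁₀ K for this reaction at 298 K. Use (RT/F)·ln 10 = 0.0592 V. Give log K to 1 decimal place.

log K = 92.7

The Au³⁺/Au couple is reduced (cathode); E°cell = +1.49 − (−0.34) = +1.83 V with n = 3.
At equilibrium E = 0, so log K = nE°cell / 0.0592 = (3)(+1.83) / 0.0592 = 92.7.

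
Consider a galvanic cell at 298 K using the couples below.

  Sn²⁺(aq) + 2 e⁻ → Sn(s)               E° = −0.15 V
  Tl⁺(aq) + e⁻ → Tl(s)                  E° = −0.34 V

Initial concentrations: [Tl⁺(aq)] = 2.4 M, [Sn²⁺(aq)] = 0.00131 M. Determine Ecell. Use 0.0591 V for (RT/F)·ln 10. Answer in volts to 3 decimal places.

+0.082 V

Sn²⁺/Sn is reduced (cathode, E° = −0.15 V) and Tl⁺/Tl is oxidized (anode).
E°cell = −0.15 − (−0.34) = +0.19 V, with n = 2 electrons transferred.
For the overall reaction Sn²⁺(aq) + 2 Tl(s) → Sn(s) + 2 Tl⁺(aq), Q = [Tl⁺(aq)]^2 / [Sn²⁺(aq)] = 4.4×10^3, giving log Q = 3.643.
E = E° − (0.0591/n)·log Q = +0.19 − (0.0591/2)(3.643) = +0.082 V.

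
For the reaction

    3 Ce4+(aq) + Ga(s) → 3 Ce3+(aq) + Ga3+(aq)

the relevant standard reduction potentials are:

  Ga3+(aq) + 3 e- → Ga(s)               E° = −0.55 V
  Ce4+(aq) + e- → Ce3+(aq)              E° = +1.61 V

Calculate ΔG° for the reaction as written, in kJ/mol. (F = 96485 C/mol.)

In the reaction as written Ce4+(aq) is reduced, so the Ce⁴⁺/Ce³⁺ couple is the cathode and Ga³⁺/Ga is the anode.
E°cell = +1.61 − (−0.55) = +2.16 V; balancing electrons gives n = 3.
ΔG° = −nFE°cell = −(3)(96485)(+2.16) J/mol = −625 kJ/mol.

−625 kJ/mol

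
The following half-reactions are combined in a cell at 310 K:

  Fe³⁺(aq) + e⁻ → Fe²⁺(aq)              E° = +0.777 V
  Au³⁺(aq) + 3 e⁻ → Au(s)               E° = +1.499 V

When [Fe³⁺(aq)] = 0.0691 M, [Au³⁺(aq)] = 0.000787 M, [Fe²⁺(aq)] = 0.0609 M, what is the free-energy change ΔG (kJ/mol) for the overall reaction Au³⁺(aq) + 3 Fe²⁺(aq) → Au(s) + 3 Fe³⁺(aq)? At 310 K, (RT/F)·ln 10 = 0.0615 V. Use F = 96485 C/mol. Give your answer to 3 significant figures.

−190 kJ/mol

The standard cell potential is +1.499 − (+0.777) = +0.722 V, with n = 3 electrons in the balanced equation.
Q = [Fe³⁺(aq)]^3 / ([Au³⁺(aq)]·[Fe²⁺(aq)]^3) = 1.86×10^3, so log Q = 3.269 and E = +0.722 − (0.0615/3)(3.269) = +0.6550 V.
Then ΔG = −nFE = −3 × 96485 × +0.6550 J/mol = −190 kJ/mol.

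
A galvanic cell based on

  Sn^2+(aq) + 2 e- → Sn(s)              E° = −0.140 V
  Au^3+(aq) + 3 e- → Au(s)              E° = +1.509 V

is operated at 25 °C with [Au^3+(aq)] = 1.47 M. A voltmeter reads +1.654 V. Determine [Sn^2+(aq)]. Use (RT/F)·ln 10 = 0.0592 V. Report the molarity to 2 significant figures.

0.88 M

The Au³⁺/Au couple has the larger reduction potential, so it is the cathode: E°cell = +1.509 − (−0.140) = +1.649 V and n = 6.
Rearranging E = E° − (0.0592/n)·log Q gives log Q = 6(+1.649 − (+1.654))/0.0592 = −0.507.
The balanced reaction is 2 Au^3+(aq) + 3 Sn(s) → 2 Au(s) + 3 Sn^2+(aq), so Q = [Sn^2+(aq)]^3 / [Au^3+(aq)]^2.
Substituting the known concentrations and solving, log [Sn^2+(aq)] = −0.057 and [Sn^2+(aq)] = 0.88 M.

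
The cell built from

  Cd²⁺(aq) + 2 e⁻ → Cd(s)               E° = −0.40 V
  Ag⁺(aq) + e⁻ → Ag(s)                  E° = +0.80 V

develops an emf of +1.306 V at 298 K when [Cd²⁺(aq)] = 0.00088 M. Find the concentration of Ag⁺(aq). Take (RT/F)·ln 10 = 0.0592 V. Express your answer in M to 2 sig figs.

1.8 M

Ag⁺/Ag is the cathode (higher E°); E°cell = +0.80 − (−0.40) = +1.20 V with n = 2.
Rearranging E = E° − (0.0592/n)·log Q gives log Q = 2(+1.20 − (+1.306))/0.0592 = −3.581.
For 2 Ag⁺(aq) + Cd(s) → 2 Ag(s) + Cd²⁺(aq), the reaction quotient is Q = [Cd²⁺(aq)] / [Ag⁺(aq)]^2.
Substituting the known concentrations and solving, log [Ag⁺(aq)] = 0.263 and [Ag⁺(aq)] = 1.8 M.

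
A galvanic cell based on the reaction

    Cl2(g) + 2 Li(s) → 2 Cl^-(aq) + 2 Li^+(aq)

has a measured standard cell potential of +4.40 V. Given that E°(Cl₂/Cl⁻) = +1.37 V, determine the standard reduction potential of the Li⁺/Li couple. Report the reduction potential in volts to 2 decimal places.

In the reaction as written the Cl₂/Cl⁻ couple is reduced (cathode) and Li⁺/Li is oxidized (anode), so E°cell = E°(Cl₂/Cl⁻) − E°(Li⁺/Li).
E°(Li⁺/Li) = E°(cathode) − E°cell = +1.37 − (+4.40) = −3.03 V.

−3.03 V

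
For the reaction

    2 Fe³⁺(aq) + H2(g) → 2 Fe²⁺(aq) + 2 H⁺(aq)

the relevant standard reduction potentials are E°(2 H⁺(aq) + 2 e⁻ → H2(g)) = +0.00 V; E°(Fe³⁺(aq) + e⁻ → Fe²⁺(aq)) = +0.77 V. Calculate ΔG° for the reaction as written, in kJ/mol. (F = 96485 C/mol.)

−149 kJ/mol

In the reaction as written Fe³⁺(aq) is reduced, so the Fe³⁺/Fe²⁺ couple is the cathode and 2H⁺/H₂ is the anode.
E°cell = +0.77 − (+0.00) = +0.77 V; balancing electrons gives n = 2.
ΔG° = −nFE°cell = −(2)(96485)(+0.77) J/mol = −149 kJ/mol.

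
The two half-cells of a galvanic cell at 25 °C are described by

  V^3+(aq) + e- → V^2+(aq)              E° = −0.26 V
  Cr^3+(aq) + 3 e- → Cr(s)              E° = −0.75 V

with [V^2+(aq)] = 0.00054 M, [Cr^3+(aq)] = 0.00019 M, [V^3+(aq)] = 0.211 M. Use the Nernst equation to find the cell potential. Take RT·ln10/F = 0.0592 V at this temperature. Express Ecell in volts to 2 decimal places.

Since E°(V³⁺/V²⁺) > E°(Cr³⁺/Cr), V³⁺/V²⁺ serves as the cathode.
The standard potential is −0.26 − (−0.75) = +0.49 V and the balanced reaction transfers n = 3 electrons.
For the overall reaction 3 V^3+(aq) + Cr(s) → 3 V^2+(aq) + Cr^3+(aq), Q = ([V^2+(aq)]^3·[Cr^3+(aq)]) / [V^3+(aq)]^3 = 3.18×10^−12, giving log Q = −11.497.
E = E° − (0.0592/n)·log Q = +0.49 − (0.0592/3)(−11.497) = +0.72 V.

+0.72 V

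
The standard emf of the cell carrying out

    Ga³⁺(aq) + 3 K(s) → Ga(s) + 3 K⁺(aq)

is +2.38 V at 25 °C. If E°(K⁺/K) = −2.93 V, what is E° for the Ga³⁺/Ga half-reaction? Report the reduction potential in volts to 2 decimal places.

−0.55 V

In the reaction as written the Ga³⁺/Ga couple is reduced (cathode) and K⁺/K is oxidized (anode), so E°cell = E°(Ga³⁺/Ga) − E°(K⁺/K).
E°(Ga³⁺/Ga) = E°cell + E°(anode) = +2.38 + (−2.93) = −0.55 V.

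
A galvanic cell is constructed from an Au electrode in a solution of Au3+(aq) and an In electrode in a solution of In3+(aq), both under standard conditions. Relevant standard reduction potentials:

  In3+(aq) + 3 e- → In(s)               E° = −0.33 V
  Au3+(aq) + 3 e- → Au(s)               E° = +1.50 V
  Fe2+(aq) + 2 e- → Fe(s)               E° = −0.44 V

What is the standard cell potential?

+1.83 V

The Au³⁺/Au couple has the higher E°, so Au ion is reduced (cathode) and In is oxidized (anode).
E°cell = E°(cathode) − E°(anode) = +1.50 − (−0.33) = +1.83 V.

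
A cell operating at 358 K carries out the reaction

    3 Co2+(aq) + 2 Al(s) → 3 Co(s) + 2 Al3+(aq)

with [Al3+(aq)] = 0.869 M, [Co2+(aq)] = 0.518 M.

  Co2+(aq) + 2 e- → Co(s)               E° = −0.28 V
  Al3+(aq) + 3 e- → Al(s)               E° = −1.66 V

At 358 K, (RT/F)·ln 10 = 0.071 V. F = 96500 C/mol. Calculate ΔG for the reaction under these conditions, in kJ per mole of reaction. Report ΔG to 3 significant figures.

E°cell = −0.28 − (−1.66) = +1.38 V; the balanced reaction transfers n = 6 electrons.
The reaction quotient is [Al3+(aq)]^2 / [Co2+(aq)]^3 = 5.43; by Nernst, E = +1.38 − (0.071/6)(0.735) = +1.3713 V.
ΔG = −nFE = −(6)(96500)(+1.3713) J/mol = −794 kJ/mol.

−794 kJ/mol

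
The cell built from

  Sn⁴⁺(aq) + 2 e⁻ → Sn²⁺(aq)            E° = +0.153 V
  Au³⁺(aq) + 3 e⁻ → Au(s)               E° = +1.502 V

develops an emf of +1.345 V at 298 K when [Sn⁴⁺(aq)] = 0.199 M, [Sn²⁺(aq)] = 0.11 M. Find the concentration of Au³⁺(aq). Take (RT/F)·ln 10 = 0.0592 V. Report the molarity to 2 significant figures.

1.5 M

Au³⁺/Au is the cathode (higher E°); E°cell = +1.502 − (+0.153) = +1.349 V with n = 6.
From the Nernst equation, log Q = n(E° − E)/0.0592 = 6·(+1.349 − (+1.345))/0.0592 = 0.405.
Balancing electrons gives 2 Au³⁺(aq) + 3 Sn²⁺(aq) → 2 Au(s) + 3 Sn⁴⁺(aq); thus Q = [Sn⁴⁺(aq)]^3 / ([Au³⁺(aq)]^2·[Sn²⁺(aq)]^3).
Isolating [Au³⁺(aq)] in Q = 10^{0.405} yields log [Au³⁺(aq)] = 0.184, i.e. 1.5 M.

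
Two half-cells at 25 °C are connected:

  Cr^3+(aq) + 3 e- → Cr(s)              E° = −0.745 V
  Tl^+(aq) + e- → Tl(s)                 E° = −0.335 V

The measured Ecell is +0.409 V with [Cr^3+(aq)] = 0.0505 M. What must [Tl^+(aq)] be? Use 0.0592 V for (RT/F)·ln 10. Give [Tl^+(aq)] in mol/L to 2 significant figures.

With Tl⁺/Tl at the cathode and Cr³⁺/Cr at the anode, E°cell = −0.335 − (−0.745) = +0.410 V (n = 3).
From the Nernst equation, log Q = n(E° − E)/0.0592 = 3·(+0.410 − (+0.409))/0.0592 = 0.051.
For 3 Tl^+(aq) + Cr(s) → 3 Tl(s) + Cr^3+(aq), the reaction quotient is Q = [Cr^3+(aq)] / [Tl^+(aq)]^3.
Solving for the unknown gives log [Tl^+(aq)] = −0.449, so [Tl^+(aq)] ≈ 0.36 M.

0.36 M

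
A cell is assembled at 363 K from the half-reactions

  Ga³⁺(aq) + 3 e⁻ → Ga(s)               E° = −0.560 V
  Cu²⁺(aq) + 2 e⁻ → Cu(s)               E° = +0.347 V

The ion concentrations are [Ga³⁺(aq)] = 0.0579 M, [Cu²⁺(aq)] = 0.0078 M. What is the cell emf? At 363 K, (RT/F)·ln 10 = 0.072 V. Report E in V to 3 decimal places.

Since E°(Cu²⁺/Cu) > E°(Ga³⁺/Ga), Cu²⁺/Cu serves as the cathode.
E°cell = +0.347 − (−0.560) = +0.907 V, with n = 6 electrons transferred.
For the overall reaction 3 Cu²⁺(aq) + 2 Ga(s) → 3 Cu(s) + 2 Ga³⁺(aq), Q = [Ga³⁺(aq)]^2 / [Cu²⁺(aq)]^3 = 7.06×10^3, giving log Q = 3.849.
E = E° − (0.072/n)·log Q = +0.907 − (0.072/6)(3.849) = +0.861 V.

+0.861 V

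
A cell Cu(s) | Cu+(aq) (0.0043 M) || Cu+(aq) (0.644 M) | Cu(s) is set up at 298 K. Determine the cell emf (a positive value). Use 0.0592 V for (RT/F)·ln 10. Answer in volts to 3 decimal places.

For a concentration cell E°cell = 0, since both electrodes use the same couple.
The compartment with the higher Cu+(aq) concentration (0.644 M) acts as the cathode; ions are reduced there and produced at the dilute (0.0043 M) anode.
With n = 1, Ecell = −(0.0592/1)·log([dilute]/[conc]) = −(0.0592/1)·log(0.0043/0.644) = +0.129 V.

0.129 V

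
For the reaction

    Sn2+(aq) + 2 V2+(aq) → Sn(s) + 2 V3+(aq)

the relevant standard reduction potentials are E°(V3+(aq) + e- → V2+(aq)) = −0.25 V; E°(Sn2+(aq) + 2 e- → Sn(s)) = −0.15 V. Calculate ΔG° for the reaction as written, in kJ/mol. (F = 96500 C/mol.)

−19.3 kJ/mol

In the reaction as written Sn2+(aq) is reduced, so the Sn²⁺/Sn couple is the cathode and V³⁺/V²⁺ is the anode.
E°cell = −0.15 − (−0.25) = +0.10 V; balancing electrons gives n = 2.
ΔG° = −nFE°cell = −(2)(96500)(+0.10) J/mol = −19.3 kJ/mol.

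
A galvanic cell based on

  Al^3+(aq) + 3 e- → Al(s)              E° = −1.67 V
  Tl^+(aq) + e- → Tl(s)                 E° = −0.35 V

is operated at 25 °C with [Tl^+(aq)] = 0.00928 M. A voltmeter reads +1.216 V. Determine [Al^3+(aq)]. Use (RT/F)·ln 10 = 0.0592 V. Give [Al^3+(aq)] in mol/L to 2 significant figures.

Tl⁺/Tl is the cathode (higher E°); E°cell = −0.35 − (−1.67) = +1.32 V with n = 3.
Rearranging E = E° − (0.0592/n)·log Q gives log Q = 3(+1.32 − (+1.216))/0.0592 = 5.270.
For 3 Tl^+(aq) + Al(s) → 3 Tl(s) + Al^3+(aq), the reaction quotient is Q = [Al^3+(aq)] / [Tl^+(aq)]^3.
Isolating [Al^3+(aq)] in Q = 10^{5.270} yields log [Al^3+(aq)] = −0.827, i.e. 0.15 M.

0.15 M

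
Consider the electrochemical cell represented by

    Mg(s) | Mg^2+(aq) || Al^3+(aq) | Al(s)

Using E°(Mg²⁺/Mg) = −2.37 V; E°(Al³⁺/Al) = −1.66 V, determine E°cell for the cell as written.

By convention the left-hand electrode in cell notation is the anode (oxidation) and the right-hand electrode is the cathode (reduction).
E°cell = E°(right) − E°(left) = −1.66 − (−2.37) = +0.71 V.

+0.71 V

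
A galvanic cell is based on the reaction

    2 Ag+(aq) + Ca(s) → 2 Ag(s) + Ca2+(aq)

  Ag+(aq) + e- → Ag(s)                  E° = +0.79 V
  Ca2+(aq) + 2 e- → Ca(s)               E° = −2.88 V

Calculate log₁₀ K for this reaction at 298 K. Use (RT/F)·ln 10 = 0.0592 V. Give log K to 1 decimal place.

log K = 124.0

The Ag⁺/Ag couple is reduced (cathode); E°cell = +0.79 − (−2.88) = +3.67 V with n = 2.
At equilibrium E = 0, so log K = nE°cell / 0.0592 = (2)(+3.67) / 0.0592 = 124.0.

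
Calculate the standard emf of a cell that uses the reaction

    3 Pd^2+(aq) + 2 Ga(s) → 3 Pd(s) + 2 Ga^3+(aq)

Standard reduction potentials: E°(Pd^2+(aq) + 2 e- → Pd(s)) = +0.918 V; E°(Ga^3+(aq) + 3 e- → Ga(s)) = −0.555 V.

Pd^2+(aq) gains electrons, so the Pd²⁺/Pd couple is the cathode; the Ga³⁺/Ga couple is the anode.
E°cell = E°(cathode) − E°(anode) = +0.918 − (−0.555) = +1.473 V.
The positive value indicates the reaction is spontaneous as written.

+1.473 V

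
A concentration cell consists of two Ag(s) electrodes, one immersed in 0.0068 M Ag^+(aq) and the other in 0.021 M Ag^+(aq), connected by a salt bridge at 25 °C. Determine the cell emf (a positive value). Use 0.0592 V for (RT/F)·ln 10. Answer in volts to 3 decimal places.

0.029 V

For a concentration cell E°cell = 0, since both electrodes use the same couple.
The compartment with the higher Ag^+(aq) concentration (0.021 M) acts as the cathode; ions are reduced there and produced at the dilute (0.0068 M) anode.
With n = 1, Ecell = −(0.0592/1)·log([dilute]/[conc]) = −(0.0592/1)·log(0.0068/0.021) = +0.029 V.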